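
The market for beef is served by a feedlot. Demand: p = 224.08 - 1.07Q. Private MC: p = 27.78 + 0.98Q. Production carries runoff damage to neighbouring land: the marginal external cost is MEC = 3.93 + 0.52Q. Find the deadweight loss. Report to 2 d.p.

Market equilibrium (private): 27.78 + 0.98Q = 224.08 - 1.07Q → Q_m = 95.7561.
Social marginal cost = private MC + MEC = 31.71 + 1.50Q.
Set SMC = demand: 31.71 + 1.50Q = 224.08 - 1.07Q → Q* = 74.8521.
The loss is the area between SMC and demand from Q* to Q_m; with linear curves that's a triangle of height MEC(Q_m).
DWL = ½ × 20.9040 × 53.7232 = 561.5149.

DWL = 561.51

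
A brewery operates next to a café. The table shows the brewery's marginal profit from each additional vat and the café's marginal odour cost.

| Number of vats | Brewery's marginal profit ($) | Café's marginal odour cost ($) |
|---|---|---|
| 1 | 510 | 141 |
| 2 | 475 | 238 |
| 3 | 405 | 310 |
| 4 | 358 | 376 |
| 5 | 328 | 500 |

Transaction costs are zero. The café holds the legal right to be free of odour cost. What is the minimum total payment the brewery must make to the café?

Efficient level: marginal profit ≥ marginal odour cost through level 3, so k* = 3.
With the café holding the right, the brewery must at least compensate total damage at k*: 141 + 238 + 310 = 689.

$689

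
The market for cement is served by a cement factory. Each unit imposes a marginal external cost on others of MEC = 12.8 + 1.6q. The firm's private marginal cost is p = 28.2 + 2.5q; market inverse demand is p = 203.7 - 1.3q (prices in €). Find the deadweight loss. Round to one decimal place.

Market equilibrium (private): 28.2 + 2.5q = 203.7 - 1.3q → q_m = 46.1842.
Social marginal cost = private MC + MEC = 41.0 + 4.1q.
Set SMC = demand: 41.0 + 4.1q = 203.7 - 1.3q → q* = 30.1296.
The welfare-loss triangle has base |q_m − q*| and height MEC(q_m) (the vertical gap between SMC and demand is zero at q* and MEC at q_m).
DWL = ½ × 16.0546 × 86.6947 = 695.9244.

DWL = €695.9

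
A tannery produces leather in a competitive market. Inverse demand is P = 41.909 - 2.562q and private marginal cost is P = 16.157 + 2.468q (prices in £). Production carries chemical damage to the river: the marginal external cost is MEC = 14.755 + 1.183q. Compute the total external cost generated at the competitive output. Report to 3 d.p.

£91.045

Market equilibrium (private): 16.157 + 2.468q = 41.909 - 2.562q → q_m = 5.1197.
Total external cost = ∫₀^{q_m} (14.755 + 1.183q) dq = 14.755×5.1197 + ½×1.183×5.1197² = 91.0452.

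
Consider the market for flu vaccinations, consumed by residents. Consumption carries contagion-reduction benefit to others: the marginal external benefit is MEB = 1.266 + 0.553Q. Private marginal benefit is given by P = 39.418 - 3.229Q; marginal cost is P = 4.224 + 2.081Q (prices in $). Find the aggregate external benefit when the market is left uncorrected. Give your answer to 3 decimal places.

Market equilibrium (private): 4.224 + 2.081Q = 39.418 - 3.229Q → Q_m = 6.6279.
Total external benefit = ∫₀^{Q_m} (1.266 + 0.553Q) dQ = 1.266×6.6279 + ½×0.553×6.6279² = 20.5373.

$20.537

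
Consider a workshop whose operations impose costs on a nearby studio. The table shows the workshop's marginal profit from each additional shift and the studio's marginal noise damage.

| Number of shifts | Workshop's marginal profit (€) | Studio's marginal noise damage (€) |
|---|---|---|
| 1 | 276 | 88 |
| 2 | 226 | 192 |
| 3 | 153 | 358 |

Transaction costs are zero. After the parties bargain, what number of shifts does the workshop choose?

Bargaining reaches the level where marginal profit last exceeds marginal noise damage.
That holds through level 2 (226 ≥ 192) but not at 3 (153 < 358).

2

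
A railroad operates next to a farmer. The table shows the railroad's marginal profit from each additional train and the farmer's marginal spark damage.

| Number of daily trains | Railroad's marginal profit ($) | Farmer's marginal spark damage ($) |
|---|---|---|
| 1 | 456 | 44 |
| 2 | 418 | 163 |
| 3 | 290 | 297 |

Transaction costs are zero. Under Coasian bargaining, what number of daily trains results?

Bargaining reaches the level where marginal profit last exceeds marginal spark damage.
That holds through level 2 (418 ≥ 163) but not at 3 (290 < 297).

2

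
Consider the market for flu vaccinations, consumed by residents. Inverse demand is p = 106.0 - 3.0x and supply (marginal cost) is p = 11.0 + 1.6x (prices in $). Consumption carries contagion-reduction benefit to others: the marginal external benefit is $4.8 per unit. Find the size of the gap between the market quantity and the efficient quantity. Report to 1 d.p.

1.0 units

Market equilibrium (private): 11.0 + 1.6x = 106.0 - 3.0x → x_m = 20.6522.
Social marginal benefit = demand + MEB = 110.8 - 3.0x.
Set SMB = MC: 110.8 - 3.0x = 11.0 + 1.6x → x* = 21.6957.
Gap = |20.6522 − 21.6957| = 1.0435.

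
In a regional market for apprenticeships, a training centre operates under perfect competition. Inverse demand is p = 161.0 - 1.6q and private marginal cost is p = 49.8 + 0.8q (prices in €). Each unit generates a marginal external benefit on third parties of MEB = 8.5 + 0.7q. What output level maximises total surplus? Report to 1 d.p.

Social marginal cost = private MC − MEB = 41.3 + 0.1q.
Set SMC = demand: 41.3 + 0.1q = 161.0 - 1.6q → q* = 70.4118.

q* = 70.4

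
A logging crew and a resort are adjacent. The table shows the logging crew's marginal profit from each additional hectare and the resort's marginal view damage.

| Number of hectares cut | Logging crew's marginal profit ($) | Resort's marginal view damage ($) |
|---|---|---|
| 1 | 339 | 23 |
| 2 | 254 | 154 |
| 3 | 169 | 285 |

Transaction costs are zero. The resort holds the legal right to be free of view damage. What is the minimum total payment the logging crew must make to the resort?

Efficient level: marginal profit ≥ marginal view damage through level 2, so k* = 2.
With the resort holding the right, the logging crew must at least compensate total damage at k*: 23 + 154 = 177.

$177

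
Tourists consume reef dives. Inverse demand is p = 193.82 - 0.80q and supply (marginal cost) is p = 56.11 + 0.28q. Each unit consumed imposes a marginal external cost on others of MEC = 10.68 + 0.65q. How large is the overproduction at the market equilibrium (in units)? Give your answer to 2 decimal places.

54.08 units

Market equilibrium (private): 56.11 + 0.28q = 193.82 - 0.80q → q_m = 127.5093.
Social marginal benefit = demand − MEC = 183.14 - 1.45q.
Set SMB = MC: 183.14 - 1.45q = 56.11 + 0.28q → q* = 73.4277.
Gap = |127.5093 − 73.4277| = 54.0816.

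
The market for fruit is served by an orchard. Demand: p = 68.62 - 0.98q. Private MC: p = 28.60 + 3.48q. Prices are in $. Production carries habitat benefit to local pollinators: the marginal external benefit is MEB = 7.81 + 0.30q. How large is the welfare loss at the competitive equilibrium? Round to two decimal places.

Market equilibrium (private): 28.60 + 3.48q = 68.62 - 0.98q → q_m = 8.9731.
Social marginal cost = private MC − MEB = 20.79 + 3.18q.
Set SMC = demand: 20.79 + 3.18q = 68.62 - 0.98q → q* = 11.4976.
Between q* and q_m the wedge demand − SMC runs linearly from 0 to MEB(q_m), so the loss is a triangle.
DWL = ½ × 2.5245 × 10.5019 = 13.2560.

DWL = $13.26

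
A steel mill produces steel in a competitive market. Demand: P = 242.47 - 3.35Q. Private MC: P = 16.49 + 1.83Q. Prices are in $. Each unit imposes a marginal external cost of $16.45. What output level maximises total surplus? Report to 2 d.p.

Q* = 40.45

Social marginal cost = private MC + MEC = 32.94 + 1.83Q.
Set SMC = demand: 32.94 + 1.83Q = 242.47 - 3.35Q → Q* = 40.4498.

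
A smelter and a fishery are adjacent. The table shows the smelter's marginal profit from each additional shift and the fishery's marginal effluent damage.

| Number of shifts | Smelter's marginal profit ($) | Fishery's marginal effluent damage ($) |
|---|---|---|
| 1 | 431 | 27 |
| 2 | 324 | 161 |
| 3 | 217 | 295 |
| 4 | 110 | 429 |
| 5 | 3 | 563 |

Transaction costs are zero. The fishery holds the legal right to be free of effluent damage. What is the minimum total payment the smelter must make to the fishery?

Efficient level: marginal profit ≥ marginal effluent damage through level 2, so k* = 2.
With the fishery holding the right, the smelter must at least compensate total damage at k*: 27 + 161 = 188.

$188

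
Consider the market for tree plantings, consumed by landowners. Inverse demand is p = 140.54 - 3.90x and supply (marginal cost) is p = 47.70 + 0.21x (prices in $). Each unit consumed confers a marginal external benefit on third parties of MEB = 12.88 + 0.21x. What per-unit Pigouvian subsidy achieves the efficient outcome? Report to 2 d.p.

Social marginal benefit = demand + MEB = 153.42 - 3.69x.
Set SMB = MC: 153.42 - 3.69x = 47.70 + 0.21x → x* = 27.1077.
The Pigouvian subsidy equals MEB at x*: 12.88 + 0.21×27.1077 = 18.5726.

subsidy = $18.57 per unit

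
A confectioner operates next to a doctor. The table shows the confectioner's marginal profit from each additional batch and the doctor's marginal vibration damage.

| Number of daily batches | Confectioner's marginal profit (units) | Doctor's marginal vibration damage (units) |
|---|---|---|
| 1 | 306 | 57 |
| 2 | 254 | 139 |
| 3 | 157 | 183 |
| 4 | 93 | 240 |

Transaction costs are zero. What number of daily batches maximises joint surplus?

Bargaining reaches the level where marginal profit last exceeds marginal vibration damage.
That holds through level 2 (254 ≥ 139) but not at 3 (157 < 183).

2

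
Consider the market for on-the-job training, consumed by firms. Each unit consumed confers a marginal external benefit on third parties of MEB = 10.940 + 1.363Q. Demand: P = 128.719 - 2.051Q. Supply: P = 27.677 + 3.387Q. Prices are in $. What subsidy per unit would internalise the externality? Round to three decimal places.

Social marginal benefit = demand + MEB = 139.659 - 0.688Q.
Set SMB = MC: 139.659 - 0.688Q = 27.677 + 3.387Q → Q* = 27.4802.
The Pigouvian subsidy equals MEB at Q*: 10.940 + 1.363×27.4802 = 48.3955.

subsidy = $48.396 per unit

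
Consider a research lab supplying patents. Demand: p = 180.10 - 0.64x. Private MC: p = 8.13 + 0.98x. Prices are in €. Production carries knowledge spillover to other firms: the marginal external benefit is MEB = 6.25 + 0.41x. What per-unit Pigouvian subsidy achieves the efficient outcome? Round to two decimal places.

subsidy = €66.64 per unit

Social marginal cost = private MC − MEB = 1.88 + 0.57x.
Set SMC = demand: 1.88 + 0.57x = 180.10 - 0.64x → x* = 147.2893.
The Pigouvian subsidy equals MEB at x*: 6.25 + 0.41×147.2893 = 66.6386.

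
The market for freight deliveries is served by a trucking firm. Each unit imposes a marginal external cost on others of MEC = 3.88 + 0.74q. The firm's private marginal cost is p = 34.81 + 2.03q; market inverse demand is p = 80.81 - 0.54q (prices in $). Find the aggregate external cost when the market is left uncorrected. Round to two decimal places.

Market equilibrium (private): 34.81 + 2.03q = 80.81 - 0.54q → q_m = 17.8988.
Total external cost = ∫₀^{q_m} (3.88 + 0.74q) dq = 3.88×17.8988 + ½×0.74×17.8988² = 187.9831.

$187.98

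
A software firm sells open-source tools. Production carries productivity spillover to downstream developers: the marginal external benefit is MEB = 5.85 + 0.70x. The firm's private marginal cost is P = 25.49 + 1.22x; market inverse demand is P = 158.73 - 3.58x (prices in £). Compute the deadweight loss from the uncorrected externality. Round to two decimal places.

DWL = £77.94

Market equilibrium (private): 25.49 + 1.22x = 158.73 - 3.58x → x_m = 27.7583.
Social marginal cost = private MC − MEB = 19.64 + 0.52x.
Set SMC = demand: 19.64 + 0.52x = 158.73 - 3.58x → x* = 33.9244.
The loss is the area between SMC and demand from x* to x_m; with linear curves that's a triangle of height MEB(x_m).
DWL = ½ × 6.1661 × 25.2808 = 77.9420.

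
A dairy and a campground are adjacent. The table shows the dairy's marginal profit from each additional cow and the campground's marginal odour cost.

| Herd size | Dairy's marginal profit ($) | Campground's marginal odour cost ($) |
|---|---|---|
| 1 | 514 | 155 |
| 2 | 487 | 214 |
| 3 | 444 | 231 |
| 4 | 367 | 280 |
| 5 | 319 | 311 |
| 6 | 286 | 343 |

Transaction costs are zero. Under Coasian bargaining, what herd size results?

Bargaining reaches the level where marginal profit last exceeds marginal odour cost.
That holds through level 5 (319 ≥ 311) but not at 6 (286 < 343).

5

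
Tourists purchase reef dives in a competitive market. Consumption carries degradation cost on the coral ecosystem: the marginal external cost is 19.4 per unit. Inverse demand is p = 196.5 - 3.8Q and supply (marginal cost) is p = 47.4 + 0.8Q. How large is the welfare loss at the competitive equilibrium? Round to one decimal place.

Market equilibrium (private): 47.4 + 0.8Q = 196.5 - 3.8Q → Q_m = 32.4130.
Social marginal benefit = demand − MEC = 177.1 - 3.8Q.
Set SMB = MC: 177.1 - 3.8Q = 47.4 + 0.8Q → Q* = 28.1957.
The welfare-loss triangle has base |Q_m − Q*| and height MEC(Q_m) (the vertical gap between SMB and MC is zero at Q* and MEC at Q_m).
DWL = ½ × 4.2173 × 19.4000 = 40.9078.

DWL = 40.9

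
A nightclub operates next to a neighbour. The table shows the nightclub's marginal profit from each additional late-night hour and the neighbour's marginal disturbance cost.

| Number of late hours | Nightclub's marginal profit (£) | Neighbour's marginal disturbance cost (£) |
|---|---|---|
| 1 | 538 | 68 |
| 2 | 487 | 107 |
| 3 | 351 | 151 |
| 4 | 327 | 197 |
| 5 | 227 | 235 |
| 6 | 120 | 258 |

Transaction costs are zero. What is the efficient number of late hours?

4

Bargaining reaches the level where marginal profit last exceeds marginal disturbance cost.
That holds through level 4 (327 ≥ 197) but not at 5 (227 < 235).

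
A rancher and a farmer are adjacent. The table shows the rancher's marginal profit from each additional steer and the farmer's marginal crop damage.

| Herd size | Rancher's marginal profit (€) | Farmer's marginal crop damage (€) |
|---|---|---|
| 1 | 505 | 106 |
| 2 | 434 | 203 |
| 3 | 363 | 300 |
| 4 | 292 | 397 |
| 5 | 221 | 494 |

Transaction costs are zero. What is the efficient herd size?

3

Bargaining reaches the level where marginal profit last exceeds marginal crop damage.
That holds through level 3 (363 ≥ 300) but not at 4 (292 < 397).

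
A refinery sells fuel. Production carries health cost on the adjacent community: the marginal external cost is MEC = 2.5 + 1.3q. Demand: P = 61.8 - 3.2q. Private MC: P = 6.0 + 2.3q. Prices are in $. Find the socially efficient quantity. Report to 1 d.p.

Social marginal cost = private MC + MEC = 8.5 + 3.6q.
Set SMC = demand: 8.5 + 3.6q = 61.8 - 3.2q → q* = 7.8382.

q* = 7.8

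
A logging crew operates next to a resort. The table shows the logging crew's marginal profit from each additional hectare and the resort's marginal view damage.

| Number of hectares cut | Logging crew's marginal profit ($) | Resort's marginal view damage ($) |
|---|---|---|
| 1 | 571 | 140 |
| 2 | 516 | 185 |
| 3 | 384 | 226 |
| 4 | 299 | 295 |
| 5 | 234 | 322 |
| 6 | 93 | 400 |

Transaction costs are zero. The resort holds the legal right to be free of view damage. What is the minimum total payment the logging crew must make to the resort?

$846

Efficient level: marginal profit ≥ marginal view damage through level 4, so k* = 4.
With the resort holding the right, the logging crew must at least compensate total damage at k*: 140 + 185 + 226 + 295 = 846.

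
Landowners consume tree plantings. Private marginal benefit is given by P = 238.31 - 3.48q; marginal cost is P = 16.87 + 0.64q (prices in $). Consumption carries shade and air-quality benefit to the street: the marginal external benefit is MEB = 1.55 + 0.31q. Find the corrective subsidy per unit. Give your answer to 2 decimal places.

subsidy = $19.69 per unit

Social marginal benefit = demand + MEB = 239.86 - 3.17q.
Set SMB = MC: 239.86 - 3.17q = 16.87 + 0.64q → q* = 58.5276.
The Pigouvian subsidy equals MEB at q*: 1.55 + 0.31×58.5276 = 19.6936.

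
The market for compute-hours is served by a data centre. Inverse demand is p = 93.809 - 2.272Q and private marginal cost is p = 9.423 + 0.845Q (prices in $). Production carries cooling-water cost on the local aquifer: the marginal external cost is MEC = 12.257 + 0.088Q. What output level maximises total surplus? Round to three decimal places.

Social marginal cost = private MC + MEC = 21.680 + 0.933Q.
Set SMC = demand: 21.680 + 0.933Q = 93.809 - 2.272Q → Q* = 22.5051.

Q* = 22.505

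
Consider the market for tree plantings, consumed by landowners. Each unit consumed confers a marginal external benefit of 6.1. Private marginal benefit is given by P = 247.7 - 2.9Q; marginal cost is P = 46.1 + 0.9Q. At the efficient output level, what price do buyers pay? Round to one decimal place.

Social marginal benefit = demand + MEB = 253.8 - 2.9Q.
Set SMB = MC: 253.8 - 2.9Q = 46.1 + 0.9Q → Q* = 54.6579.
Consumer price on the demand curve at Q*: 247.7 − 2.9×54.6579 = 89.1921.

P = 89.2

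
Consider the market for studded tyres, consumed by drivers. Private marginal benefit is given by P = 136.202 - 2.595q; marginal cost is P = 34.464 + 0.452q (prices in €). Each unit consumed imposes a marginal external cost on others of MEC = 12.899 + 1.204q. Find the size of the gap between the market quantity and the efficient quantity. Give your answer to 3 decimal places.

12.491 units

Market equilibrium (private): 34.464 + 0.452q = 136.202 - 2.595q → q_m = 33.3896.
Social marginal benefit = demand − MEC = 123.303 - 3.799q.
Set SMB = MC: 123.303 - 3.799q = 34.464 + 0.452q → q* = 20.8984.
Gap = |33.3896 − 20.8984| = 12.4912.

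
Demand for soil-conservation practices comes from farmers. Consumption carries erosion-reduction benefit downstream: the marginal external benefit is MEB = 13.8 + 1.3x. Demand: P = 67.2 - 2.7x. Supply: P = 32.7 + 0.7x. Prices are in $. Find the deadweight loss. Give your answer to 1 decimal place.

Market equilibrium (private): 32.7 + 0.7x = 67.2 - 2.7x → x_m = 10.1471.
Social marginal benefit = demand + MEB = 81.0 - 1.4x.
Set SMB = MC: 81.0 - 1.4x = 32.7 + 0.7x → x* = 23.0000.
Height of the DWL triangle at x_m is SMB(x_m) − MC(x_m) = MEB(x_m) = 26.9912.
DWL = ½ × 12.8529 × 26.9912 = 173.4576.

DWL = $173.5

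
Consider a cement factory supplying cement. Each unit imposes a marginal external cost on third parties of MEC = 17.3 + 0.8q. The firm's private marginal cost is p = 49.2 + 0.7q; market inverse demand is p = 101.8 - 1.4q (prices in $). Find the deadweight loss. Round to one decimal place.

Market equilibrium (private): 49.2 + 0.7q = 101.8 - 1.4q → q_m = 25.0476.
Social marginal cost = private MC + MEC = 66.5 + 1.5q.
Set SMC = demand: 66.5 + 1.5q = 101.8 - 1.4q → q* = 12.1724.
The welfare-loss triangle has base |q_m − q*| and height MEC(q_m) (the vertical gap between SMC and demand is zero at q* and MEC at q_m).
DWL = ½ × 12.8752 × 37.3381 = 240.3678.

DWL = $240.4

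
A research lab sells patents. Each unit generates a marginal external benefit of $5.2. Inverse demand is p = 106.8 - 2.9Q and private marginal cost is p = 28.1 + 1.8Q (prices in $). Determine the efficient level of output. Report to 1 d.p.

Q* = 17.9

Social marginal cost = private MC − MEB = 22.9 + 1.8Q.
Set SMC = demand: 22.9 + 1.8Q = 106.8 - 2.9Q → Q* = 17.8511.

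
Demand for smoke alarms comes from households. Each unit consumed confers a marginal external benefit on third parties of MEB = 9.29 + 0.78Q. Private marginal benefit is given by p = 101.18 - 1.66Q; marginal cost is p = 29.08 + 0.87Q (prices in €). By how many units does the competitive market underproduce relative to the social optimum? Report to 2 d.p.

18.01 units

Market equilibrium (private): 29.08 + 0.87Q = 101.18 - 1.66Q → Q_m = 28.4980.
Social marginal benefit = demand + MEB = 110.47 - 0.88Q.
Set SMB = MC: 110.47 - 0.88Q = 29.08 + 0.87Q → Q* = 46.5086.
Gap = |28.4980 − 46.5086| = 18.0106.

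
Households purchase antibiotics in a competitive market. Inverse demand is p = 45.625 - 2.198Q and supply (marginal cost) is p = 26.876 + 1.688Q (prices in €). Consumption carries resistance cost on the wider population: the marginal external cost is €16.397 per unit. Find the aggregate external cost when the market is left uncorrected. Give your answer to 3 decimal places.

Market equilibrium (private): 26.876 + 1.688Q = 45.625 - 2.198Q → Q_m = 4.8248.
Total external cost = MEC × Q_m = 16.397 × 4.8248 = 79.1122.

€79.112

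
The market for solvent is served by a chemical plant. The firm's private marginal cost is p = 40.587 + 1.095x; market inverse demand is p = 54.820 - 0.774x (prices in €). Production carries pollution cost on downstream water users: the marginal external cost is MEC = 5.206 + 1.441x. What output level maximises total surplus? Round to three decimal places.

x* = 2.727

Social marginal cost = private MC + MEC = 45.793 + 2.536x.
Set SMC = demand: 45.793 + 2.536x = 54.820 - 0.774x → x* = 2.7272.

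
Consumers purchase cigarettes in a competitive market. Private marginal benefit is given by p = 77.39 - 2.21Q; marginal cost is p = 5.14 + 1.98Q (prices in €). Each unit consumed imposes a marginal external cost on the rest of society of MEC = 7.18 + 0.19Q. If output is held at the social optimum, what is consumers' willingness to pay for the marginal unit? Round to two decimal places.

P = €44.56

Social marginal benefit = demand − MEC = 70.21 - 2.40Q.
Set SMB = MC: 70.21 - 2.40Q = 5.14 + 1.98Q → Q* = 14.8562.
Consumer price on the demand curve at Q*: 77.39 − 2.21×14.8562 = 44.5578.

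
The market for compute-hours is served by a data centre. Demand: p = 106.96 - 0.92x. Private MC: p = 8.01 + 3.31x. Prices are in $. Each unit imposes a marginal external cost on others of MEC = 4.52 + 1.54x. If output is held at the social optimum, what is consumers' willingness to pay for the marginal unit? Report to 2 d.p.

Social marginal cost = private MC + MEC = 12.53 + 4.85x.
Set SMC = demand: 12.53 + 4.85x = 106.96 - 0.92x → x* = 16.3657.
Consumer price on the demand curve at x*: 106.96 − 0.92×16.3657 = 91.9036.

P = $91.90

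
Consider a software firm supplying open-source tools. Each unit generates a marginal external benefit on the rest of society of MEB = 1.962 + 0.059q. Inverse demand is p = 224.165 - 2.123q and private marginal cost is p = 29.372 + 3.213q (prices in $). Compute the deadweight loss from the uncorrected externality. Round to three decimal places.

DWL = $1.605

Market equilibrium (private): 29.372 + 3.213q = 224.165 - 2.123q → q_m = 36.5054.
Social marginal cost = private MC − MEB = 27.410 + 3.154q.
Set SMC = demand: 27.410 + 3.154q = 224.165 - 2.123q → q* = 37.2854.
The loss is the area between SMC and demand from q* to q_m; with linear curves that's a triangle of height MEB(q_m).
DWL = ½ × 0.7800 × 4.1158 = 1.6052.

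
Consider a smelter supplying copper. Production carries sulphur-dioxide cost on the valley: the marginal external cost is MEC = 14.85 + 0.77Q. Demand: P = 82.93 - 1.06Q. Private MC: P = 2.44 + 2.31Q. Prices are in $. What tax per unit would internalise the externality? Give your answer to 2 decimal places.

tax = $27.06 per unit

Social marginal cost = private MC + MEC = 17.29 + 3.08Q.
Set SMC = demand: 17.29 + 3.08Q = 82.93 - 1.06Q → Q* = 15.8551.
The Pigouvian tax equals MEC at Q*: 14.85 + 0.77×15.8551 = 27.0584.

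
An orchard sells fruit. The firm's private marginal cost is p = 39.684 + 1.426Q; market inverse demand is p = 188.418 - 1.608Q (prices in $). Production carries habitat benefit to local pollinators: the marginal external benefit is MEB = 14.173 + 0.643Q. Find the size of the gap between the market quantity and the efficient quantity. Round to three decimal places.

19.111 units

Market equilibrium (private): 39.684 + 1.426Q = 188.418 - 1.608Q → Q_m = 49.0224.
Social marginal cost = private MC − MEB = 25.511 + 0.783Q.
Set SMC = demand: 25.511 + 0.783Q = 188.418 - 1.608Q → Q* = 68.1334.
Gap = |49.0224 − 68.1334| = 19.1110.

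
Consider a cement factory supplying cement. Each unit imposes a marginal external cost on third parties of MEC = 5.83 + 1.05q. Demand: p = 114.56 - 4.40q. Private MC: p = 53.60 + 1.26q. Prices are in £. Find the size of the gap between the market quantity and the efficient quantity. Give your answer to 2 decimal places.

Market equilibrium (private): 53.60 + 1.26q = 114.56 - 4.40q → q_m = 10.7703.
Social marginal cost = private MC + MEC = 59.43 + 2.31q.
Set SMC = demand: 59.43 + 2.31q = 114.56 - 4.40q → q* = 8.2161.
Gap = |10.7703 − 8.2161| = 2.5542.

2.55 units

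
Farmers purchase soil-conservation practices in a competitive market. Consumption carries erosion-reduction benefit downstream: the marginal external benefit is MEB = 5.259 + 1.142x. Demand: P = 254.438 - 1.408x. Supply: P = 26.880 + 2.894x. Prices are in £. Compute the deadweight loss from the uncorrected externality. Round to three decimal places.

DWL = £682.284

Market equilibrium (private): 26.880 + 2.894x = 254.438 - 1.408x → x_m = 52.8959.
Social marginal benefit = demand + MEB = 259.697 - 0.266x.
Set SMB = MC: 259.697 - 0.266x = 26.880 + 2.894x → x* = 73.6763.
Between x* and x_m the wedge SMB − MC runs linearly from 0 to MEB(x_m), so the loss is a triangle.
DWL = ½ × 20.7804 × 65.6661 = 682.2839.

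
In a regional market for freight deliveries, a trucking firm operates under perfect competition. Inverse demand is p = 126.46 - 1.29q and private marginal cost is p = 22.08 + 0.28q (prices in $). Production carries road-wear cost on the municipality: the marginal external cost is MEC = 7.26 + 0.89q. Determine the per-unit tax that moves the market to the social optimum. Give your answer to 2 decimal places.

tax = $42.40 per unit

Social marginal cost = private MC + MEC = 29.34 + 1.17q.
Set SMC = demand: 29.34 + 1.17q = 126.46 - 1.29q → q* = 39.4797.
The Pigouvian tax equals MEC at q*: 7.26 + 0.89×39.4797 = 42.3969.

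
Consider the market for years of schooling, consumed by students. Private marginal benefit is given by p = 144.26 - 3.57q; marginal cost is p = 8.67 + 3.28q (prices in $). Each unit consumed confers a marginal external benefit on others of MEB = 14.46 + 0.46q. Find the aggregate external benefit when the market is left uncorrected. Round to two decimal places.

$376.34

Market equilibrium (private): 8.67 + 3.28q = 144.26 - 3.57q → q_m = 19.7942.
Total external benefit = ∫₀^{q_m} (14.46 + 0.46q) dq = 14.46×19.7942 + ½×0.46×19.7942² = 376.3405.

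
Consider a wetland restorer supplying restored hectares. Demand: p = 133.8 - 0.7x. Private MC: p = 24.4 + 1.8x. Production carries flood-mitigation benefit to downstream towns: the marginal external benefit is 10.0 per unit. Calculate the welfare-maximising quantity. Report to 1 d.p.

Social marginal cost = private MC − MEB = 14.4 + 1.8x.
Set SMC = demand: 14.4 + 1.8x = 133.8 - 0.7x → x* = 47.7600.

x* = 47.8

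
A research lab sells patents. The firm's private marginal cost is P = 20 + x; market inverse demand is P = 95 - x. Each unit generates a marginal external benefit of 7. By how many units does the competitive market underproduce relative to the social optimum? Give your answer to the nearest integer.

Market equilibrium (private): 20 + x = 95 - x → x_m = 37.5000.
Social marginal cost = private MC − MEB = 13 + x.
Set SMC = demand: 13 + x = 95 - x → x* = 41.0000.
Gap = |37.5000 − 41.0000| = 3.5000.

4 units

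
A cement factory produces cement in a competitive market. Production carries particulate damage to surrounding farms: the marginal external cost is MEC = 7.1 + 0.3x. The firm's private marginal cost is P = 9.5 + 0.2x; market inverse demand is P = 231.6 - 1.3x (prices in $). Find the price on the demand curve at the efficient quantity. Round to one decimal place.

Social marginal cost = private MC + MEC = 16.6 + 0.5x.
Set SMC = demand: 16.6 + 0.5x = 231.6 - 1.3x → x* = 119.4444.
Consumer price on the demand curve at x*: 231.6 − 1.3×119.4444 = 76.3223.

P = $76.3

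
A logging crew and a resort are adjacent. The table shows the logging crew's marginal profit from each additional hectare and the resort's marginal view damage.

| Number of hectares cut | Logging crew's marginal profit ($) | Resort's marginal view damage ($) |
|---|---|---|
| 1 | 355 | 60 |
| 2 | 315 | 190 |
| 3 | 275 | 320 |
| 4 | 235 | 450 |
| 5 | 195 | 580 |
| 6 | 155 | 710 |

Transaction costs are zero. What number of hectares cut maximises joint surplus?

Bargaining reaches the level where marginal profit last exceeds marginal view damage.
That holds through level 2 (315 ≥ 190) but not at 3 (275 < 320).

2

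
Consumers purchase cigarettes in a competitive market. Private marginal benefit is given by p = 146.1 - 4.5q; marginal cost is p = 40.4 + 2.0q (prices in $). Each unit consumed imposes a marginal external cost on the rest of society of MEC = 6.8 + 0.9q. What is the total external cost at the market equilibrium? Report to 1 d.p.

Market equilibrium (private): 40.4 + 2.0q = 146.1 - 4.5q → q_m = 16.2615.
Total external cost = ∫₀^{q_m} (6.8 + 0.9q) dq = 6.8×16.2615 + ½×0.9×16.2615² = 229.5746.

$229.6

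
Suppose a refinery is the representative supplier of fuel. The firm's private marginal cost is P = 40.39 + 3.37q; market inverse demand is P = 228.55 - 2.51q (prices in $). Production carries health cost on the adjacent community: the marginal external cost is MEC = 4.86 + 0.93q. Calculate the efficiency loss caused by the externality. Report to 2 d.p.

Market equilibrium (private): 40.39 + 3.37q = 228.55 - 2.51q → q_m = 32.0000.
Social marginal cost = private MC + MEC = 45.25 + 4.30q.
Set SMC = demand: 45.25 + 4.30q = 228.55 - 2.51q → q* = 26.9163.
Height of the DWL triangle at q_m is SMC(q_m) − demand(q_m) = MEC(q_m) = 34.6200.
DWL = ½ × 5.0837 × 34.6200 = 87.9988.

DWL = $88.00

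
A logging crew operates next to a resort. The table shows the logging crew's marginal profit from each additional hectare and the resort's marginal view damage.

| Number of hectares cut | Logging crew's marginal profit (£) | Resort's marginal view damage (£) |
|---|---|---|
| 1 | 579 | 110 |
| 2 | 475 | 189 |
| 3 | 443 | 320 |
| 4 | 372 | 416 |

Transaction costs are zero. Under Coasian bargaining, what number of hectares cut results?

3

Bargaining reaches the level where marginal profit last exceeds marginal view damage.
That holds through level 3 (443 ≥ 320) but not at 4 (372 < 416).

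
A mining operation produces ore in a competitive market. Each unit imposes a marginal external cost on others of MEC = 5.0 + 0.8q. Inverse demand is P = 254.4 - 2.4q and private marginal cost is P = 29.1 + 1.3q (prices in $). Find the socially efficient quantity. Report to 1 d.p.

Social marginal cost = private MC + MEC = 34.1 + 2.1q.
Set SMC = demand: 34.1 + 2.1q = 254.4 - 2.4q → q* = 48.9556.

q* = 49.0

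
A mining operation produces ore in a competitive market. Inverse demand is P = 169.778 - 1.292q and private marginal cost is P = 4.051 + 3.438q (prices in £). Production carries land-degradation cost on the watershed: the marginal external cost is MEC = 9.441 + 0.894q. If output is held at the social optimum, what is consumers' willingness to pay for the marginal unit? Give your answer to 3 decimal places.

Social marginal cost = private MC + MEC = 13.492 + 4.332q.
Set SMC = demand: 13.492 + 4.332q = 169.778 - 1.292q → q* = 27.7891.
Consumer price on the demand curve at q*: 169.778 − 1.292×27.7891 = 133.8745.

P = £133.874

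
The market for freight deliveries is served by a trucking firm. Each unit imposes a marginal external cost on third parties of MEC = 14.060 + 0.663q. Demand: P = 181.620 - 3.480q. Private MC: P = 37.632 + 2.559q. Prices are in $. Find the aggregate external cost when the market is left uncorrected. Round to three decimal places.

$523.687

Market equilibrium (private): 37.632 + 2.559q = 181.620 - 3.480q → q_m = 23.8430.
Total external cost = ∫₀^{q_m} (14.060 + 0.663q) dq = 14.060×23.8430 + ½×0.663×23.8430² = 523.6866.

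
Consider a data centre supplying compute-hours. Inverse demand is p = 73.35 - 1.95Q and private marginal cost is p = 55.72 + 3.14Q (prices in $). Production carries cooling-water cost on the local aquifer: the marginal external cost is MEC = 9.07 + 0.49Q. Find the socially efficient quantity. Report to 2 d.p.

Q* = 1.53

Social marginal cost = private MC + MEC = 64.79 + 3.63Q.
Set SMC = demand: 64.79 + 3.63Q = 73.35 - 1.95Q → Q* = 1.5341.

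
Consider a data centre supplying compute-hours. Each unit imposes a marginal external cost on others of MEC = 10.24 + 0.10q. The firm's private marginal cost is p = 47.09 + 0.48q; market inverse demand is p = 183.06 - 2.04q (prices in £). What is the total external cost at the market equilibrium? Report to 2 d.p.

£698.08

Market equilibrium (private): 47.09 + 0.48q = 183.06 - 2.04q → q_m = 53.9563.
Total external cost = ∫₀^{q_m} (10.24 + 0.10q) dq = 10.24×53.9563 + ½×0.10×53.9563² = 698.0766.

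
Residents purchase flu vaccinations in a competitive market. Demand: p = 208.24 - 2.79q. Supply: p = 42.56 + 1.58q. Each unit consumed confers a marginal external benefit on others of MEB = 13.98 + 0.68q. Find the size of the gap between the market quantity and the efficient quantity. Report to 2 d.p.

Market equilibrium (private): 42.56 + 1.58q = 208.24 - 2.79q → q_m = 37.9130.
Social marginal benefit = demand + MEB = 222.22 - 2.11q.
Set SMB = MC: 222.22 - 2.11q = 42.56 + 1.58q → q* = 48.6883.
Gap = |37.9130 − 48.6883| = 10.7753.

10.78 units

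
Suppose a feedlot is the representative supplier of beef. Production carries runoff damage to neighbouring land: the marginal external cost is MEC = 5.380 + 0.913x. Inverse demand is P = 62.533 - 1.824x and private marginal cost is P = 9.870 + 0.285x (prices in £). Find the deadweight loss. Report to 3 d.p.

DWL = £131.371

Market equilibrium (private): 9.870 + 0.285x = 62.533 - 1.824x → x_m = 24.9706.
Social marginal cost = private MC + MEC = 15.250 + 1.198x.
Set SMC = demand: 15.250 + 1.198x = 62.533 - 1.824x → x* = 15.6463.
Between x* and x_m the wedge SMC − demand runs linearly from 0 to MEC(x_m), so the loss is a triangle.
DWL = ½ × 9.3243 × 28.1782 = 131.3710.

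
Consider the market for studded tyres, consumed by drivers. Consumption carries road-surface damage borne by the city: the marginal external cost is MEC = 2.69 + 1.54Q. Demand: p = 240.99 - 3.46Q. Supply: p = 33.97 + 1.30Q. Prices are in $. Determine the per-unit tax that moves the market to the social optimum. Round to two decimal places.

tax = $52.64 per unit

Social marginal benefit = demand − MEC = 238.30 - 5.00Q.
Set SMB = MC: 238.30 - 5.00Q = 33.97 + 1.30Q → Q* = 32.4333.
The Pigouvian tax equals MEC at Q*: 2.69 + 1.54×32.4333 = 52.6373.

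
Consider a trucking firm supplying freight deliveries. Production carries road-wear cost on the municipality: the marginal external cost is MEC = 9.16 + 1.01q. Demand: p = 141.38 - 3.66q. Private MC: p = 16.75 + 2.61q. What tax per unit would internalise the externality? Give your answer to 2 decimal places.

Social marginal cost = private MC + MEC = 25.91 + 3.62q.
Set SMC = demand: 25.91 + 3.62q = 141.38 - 3.66q → q* = 15.8613.
The Pigouvian tax equals MEC at q*: 9.16 + 1.01×15.8613 = 25.1799.

tax = 25.18 per unit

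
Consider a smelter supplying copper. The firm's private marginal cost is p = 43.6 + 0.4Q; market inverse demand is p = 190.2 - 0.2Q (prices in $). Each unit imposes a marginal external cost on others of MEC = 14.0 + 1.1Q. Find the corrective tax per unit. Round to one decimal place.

Social marginal cost = private MC + MEC = 57.6 + 1.5Q.
Set SMC = demand: 57.6 + 1.5Q = 190.2 - 0.2Q → Q* = 78.0000.
The Pigouvian tax equals MEC at Q*: 14.0 + 1.1×78.0000 = 99.8000.

tax = $99.8 per unit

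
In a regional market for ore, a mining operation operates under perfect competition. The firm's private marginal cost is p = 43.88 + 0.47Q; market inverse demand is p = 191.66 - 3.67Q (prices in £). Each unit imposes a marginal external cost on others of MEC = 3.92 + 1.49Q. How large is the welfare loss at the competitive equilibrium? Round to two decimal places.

DWL = £289.62

Market equilibrium (private): 43.88 + 0.47Q = 191.66 - 3.67Q → Q_m = 35.6957.
Social marginal cost = private MC + MEC = 47.80 + 1.96Q.
Set SMC = demand: 47.80 + 1.96Q = 191.66 - 3.67Q → Q* = 25.5524.
The loss is the area between SMC and demand from Q* to Q_m; with linear curves that's a triangle of height MEC(Q_m).
DWL = ½ × 10.1433 × 57.1065 = 289.6242.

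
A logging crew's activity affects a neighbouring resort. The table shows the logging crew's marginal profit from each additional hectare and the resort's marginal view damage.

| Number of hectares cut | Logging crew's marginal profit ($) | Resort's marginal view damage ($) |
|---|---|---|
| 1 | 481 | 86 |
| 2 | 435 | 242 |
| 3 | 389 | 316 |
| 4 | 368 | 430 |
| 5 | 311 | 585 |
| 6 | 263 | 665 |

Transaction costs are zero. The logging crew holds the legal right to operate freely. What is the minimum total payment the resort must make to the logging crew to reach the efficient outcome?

Left alone the logging crew would choose level 6 (marginal profit stays positive).
Efficient level: k* = 3 (marginal profit ≥ marginal view damage through 3).
The resort must at least cover the logging crew's forgone profit from cutting 6→3: 368 + 311 + 263 = 942.

$942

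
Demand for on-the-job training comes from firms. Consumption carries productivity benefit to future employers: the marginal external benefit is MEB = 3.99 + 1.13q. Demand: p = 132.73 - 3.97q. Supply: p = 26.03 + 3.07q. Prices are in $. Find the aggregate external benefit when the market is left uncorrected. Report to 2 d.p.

Market equilibrium (private): 26.03 + 3.07q = 132.73 - 3.97q → q_m = 15.1563.
Total external benefit = ∫₀^{q_m} (3.99 + 1.13q) dq = 3.99×15.1563 + ½×1.13×15.1563² = 190.2617.

$190.26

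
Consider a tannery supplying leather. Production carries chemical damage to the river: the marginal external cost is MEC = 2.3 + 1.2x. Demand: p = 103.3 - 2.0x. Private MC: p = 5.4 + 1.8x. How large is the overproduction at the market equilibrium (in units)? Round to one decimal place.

6.6 units

Market equilibrium (private): 5.4 + 1.8x = 103.3 - 2.0x → x_m = 25.7632.
Social marginal cost = private MC + MEC = 7.7 + 3.0x.
Set SMC = demand: 7.7 + 3.0x = 103.3 - 2.0x → x* = 19.1200.
Gap = |25.7632 − 19.1200| = 6.6432.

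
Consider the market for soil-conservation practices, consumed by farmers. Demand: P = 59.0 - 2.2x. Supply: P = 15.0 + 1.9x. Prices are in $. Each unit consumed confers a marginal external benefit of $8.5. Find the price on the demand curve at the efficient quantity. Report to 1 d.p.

Social marginal benefit = demand + MEB = 67.5 - 2.2x.
Set SMB = MC: 67.5 - 2.2x = 15.0 + 1.9x → x* = 12.8049.
Consumer price on the demand curve at x*: 59.0 − 2.2×12.8049 = 30.8292.

P = $30.8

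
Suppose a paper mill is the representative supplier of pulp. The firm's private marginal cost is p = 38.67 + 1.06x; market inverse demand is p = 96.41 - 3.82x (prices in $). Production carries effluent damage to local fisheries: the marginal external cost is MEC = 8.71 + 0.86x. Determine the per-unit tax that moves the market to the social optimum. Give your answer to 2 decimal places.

Social marginal cost = private MC + MEC = 47.38 + 1.92x.
Set SMC = demand: 47.38 + 1.92x = 96.41 - 3.82x → x* = 8.5418.
The Pigouvian tax equals MEC at x*: 8.71 + 0.86×8.5418 = 16.0559.

tax = $16.06 per unit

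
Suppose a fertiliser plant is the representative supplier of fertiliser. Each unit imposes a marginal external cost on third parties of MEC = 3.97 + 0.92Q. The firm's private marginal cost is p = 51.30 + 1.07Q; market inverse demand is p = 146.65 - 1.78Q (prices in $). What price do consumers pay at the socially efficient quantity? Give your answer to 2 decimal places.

P = $103.51

Social marginal cost = private MC + MEC = 55.27 + 1.99Q.
Set SMC = demand: 55.27 + 1.99Q = 146.65 - 1.78Q → Q* = 24.2387.
Consumer price on the demand curve at Q*: 146.65 − 1.78×24.2387 = 103.5051.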